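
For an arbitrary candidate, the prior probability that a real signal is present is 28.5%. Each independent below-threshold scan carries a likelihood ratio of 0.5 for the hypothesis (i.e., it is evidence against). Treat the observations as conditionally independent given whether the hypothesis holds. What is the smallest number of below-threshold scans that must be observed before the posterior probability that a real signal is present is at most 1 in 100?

Prior odds: 0.285 ÷ 0.715 = 57/143.
Likelihood ratio per below-threshold scan = 0.5.
Target odds: 0.01 ÷ 0.99 = 1/99.
Require 0.5ⁿ ≤ 1/99 ÷ (57/143) = 13/513.
0.5⁵ = 0.03125 is still above 13/513 but 0.5⁶ = 0.015625 is at or below it, so n = 6.

6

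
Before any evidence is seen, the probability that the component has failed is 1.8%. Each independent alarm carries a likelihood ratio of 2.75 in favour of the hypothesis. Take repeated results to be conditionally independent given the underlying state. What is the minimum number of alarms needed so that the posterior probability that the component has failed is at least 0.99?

Prior odds: 0.018 ÷ 0.982 = 9/491.
Likelihood ratio per alarm = 2.75.
Target odds: 0.99 ÷ 0.01 = 99.
Require 2.75ⁿ ≥ 99 ÷ (9/491) = 5401.
2.75⁸ = 214358881/65536 falls short of 5401 but 2.75⁹ ≈8994.86 reaches it, so n = 9.

9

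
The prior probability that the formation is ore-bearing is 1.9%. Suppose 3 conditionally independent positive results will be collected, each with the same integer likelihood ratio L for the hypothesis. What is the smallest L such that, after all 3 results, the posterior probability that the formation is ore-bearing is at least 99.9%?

38

Prior odds = 0.019/0.981 = 19/981.
Target odds = 0.999/0.001 = 999.
Need L³ ≥ 999 ÷ (19/981) = 980019/19.
37³ = 50653 < 980019/19 ≤ 54872 = 38³, so L = 38.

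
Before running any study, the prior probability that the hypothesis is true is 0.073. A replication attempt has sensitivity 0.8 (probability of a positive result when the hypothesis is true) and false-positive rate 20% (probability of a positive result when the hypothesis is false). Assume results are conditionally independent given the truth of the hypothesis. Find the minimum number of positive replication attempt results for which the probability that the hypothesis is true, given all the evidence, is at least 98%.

5

Prior odds: 0.073 ÷ 0.927 = 73/927.
Likelihood ratio of a positive result = 0.8/0.2 = 4.
Target posterior odds = 0.98/0.02 = 49.
Need (73/927) × 4ⁿ ≥ 49, i.e. 4ⁿ ≥ 45423/73.
4⁴ = 256 falls short of 45423/73 but 4⁵ = 1024 reaches it, so n = 5.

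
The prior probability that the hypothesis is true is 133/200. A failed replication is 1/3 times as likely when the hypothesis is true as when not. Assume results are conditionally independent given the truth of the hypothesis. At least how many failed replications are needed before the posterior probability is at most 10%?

Prior odds = 0.665/0.335 = 133/67.
Likelihood ratio per failed replication = 1/3.
Target posterior odds = 0.1/0.9 = 1/9.
Require (1/3)ⁿ ≤ 1/9 ÷ (133/67) = 67/1197.
(1/3)² = 1/9 is still above 67/1197 but (1/3)³ = 1/27 is at or below it, so n = 3.

3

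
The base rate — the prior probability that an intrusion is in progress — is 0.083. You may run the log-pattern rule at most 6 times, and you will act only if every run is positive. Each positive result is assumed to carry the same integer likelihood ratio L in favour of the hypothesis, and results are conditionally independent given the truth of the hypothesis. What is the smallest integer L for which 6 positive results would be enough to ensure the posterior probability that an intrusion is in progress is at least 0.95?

3

Prior odds = 0.083/0.917 = 83/917.
Target odds = 0.95/0.05 = 19.
Need L⁶ ≥ 19 ÷ (83/917) = 17423/83.
2⁶ = 64 < 17423/83 ≤ 729 = 3⁶, so L = 3.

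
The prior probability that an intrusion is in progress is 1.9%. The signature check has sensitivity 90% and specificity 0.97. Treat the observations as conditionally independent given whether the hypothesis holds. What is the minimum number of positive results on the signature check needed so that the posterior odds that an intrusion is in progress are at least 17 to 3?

2

Prior odds: 0.019 ÷ 0.981 = 19/981.
False-positive rate = 1 − 0.97 = 0.03; likelihood ratio of a positive = 0.9/0.03 = 30.
Target odds = 17/3.
Require 30ⁿ ≥ 17/3 ÷ (19/981) = 5559/19.
30¹ = 30 falls short of 5559/19 but 30² = 900 reaches it, so n = 2.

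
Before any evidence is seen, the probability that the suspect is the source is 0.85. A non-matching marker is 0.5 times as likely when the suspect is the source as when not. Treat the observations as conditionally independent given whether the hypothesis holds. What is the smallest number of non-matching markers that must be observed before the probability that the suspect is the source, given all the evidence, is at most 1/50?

Prior odds: 0.85 ÷ 0.15 = 17/3.
Likelihood ratio per non-matching marker = 0.5.
Target posterior odds = 0.02/0.98 = 1/49.
Require 0.5ⁿ ≤ 1/49 ÷ (17/3) = 3/833.
0.5⁸ = 0.00390625 is still above 3/833 but 0.5⁹ = 0.001953125 is at or below it, so n = 9.

9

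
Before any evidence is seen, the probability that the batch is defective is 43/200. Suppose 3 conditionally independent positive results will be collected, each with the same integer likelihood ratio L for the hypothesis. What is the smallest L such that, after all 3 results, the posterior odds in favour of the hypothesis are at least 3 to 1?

Prior odds = 0.215/0.785 = 43/157.
Target odds = 3.
Need L³ ≥ 3 ÷ (43/157) = 471/43.
2³ = 8 < 471/43 ≤ 27 = 3³, so L = 3.

3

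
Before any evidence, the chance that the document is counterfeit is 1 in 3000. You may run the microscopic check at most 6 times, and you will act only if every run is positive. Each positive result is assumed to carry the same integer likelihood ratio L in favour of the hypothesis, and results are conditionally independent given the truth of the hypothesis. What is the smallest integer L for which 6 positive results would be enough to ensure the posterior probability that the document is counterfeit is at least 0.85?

6

Prior odds = (1/3000)/(2999/3000) = 1/2999.
Target odds = 0.85/0.15 = 17/3.
Need L⁶ ≥ 17/3 ÷ (1/2999) = 50983/3.
5⁶ = 15625 < 50983/3 ≤ 46656 = 6⁶, so L = 6.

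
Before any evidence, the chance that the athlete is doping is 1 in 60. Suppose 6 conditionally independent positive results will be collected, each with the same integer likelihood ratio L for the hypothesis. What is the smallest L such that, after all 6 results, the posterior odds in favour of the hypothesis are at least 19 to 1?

4

Prior odds = (1/60)/(59/60) = 1/59.
Target odds = 19.
Need L⁶ ≥ 19 ÷ (1/59) = 1121.
3⁶ = 729 < 1121 ≤ 4096 = 4⁶, so L = 4.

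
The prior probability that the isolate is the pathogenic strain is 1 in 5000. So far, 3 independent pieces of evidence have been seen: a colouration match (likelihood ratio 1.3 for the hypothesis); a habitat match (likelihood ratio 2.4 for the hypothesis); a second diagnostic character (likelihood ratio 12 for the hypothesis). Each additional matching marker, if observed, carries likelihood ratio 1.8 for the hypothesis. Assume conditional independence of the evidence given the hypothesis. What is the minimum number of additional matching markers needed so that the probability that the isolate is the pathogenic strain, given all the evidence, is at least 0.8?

Prior odds = 0.0002/0.9998 = 1/4999.
Combined Bayes factor of the evidence already in hand = 1.3 × 2.4 × 12 = 37.44.
Odds after that evidence = (1/4999) × 37.44 = 936/124975.
Target odds = 0.8/0.2 = 4.
Need 1.8ⁿ ≥ 4 ÷ (936/124975) = 124975/234.
1.8¹⁰ ≈357.047 falls short of 124975/234 but 1.8¹¹ ≈642.684 reaches it, so n = 11.

11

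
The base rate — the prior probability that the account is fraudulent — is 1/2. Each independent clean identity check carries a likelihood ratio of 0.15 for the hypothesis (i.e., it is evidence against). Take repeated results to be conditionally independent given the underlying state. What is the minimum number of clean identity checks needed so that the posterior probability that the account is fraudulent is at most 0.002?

4

Prior odds = 0.5/0.5 = 1.
Likelihood ratio per clean identity check = 0.15.
Target posterior odds = 0.002/0.998 = 1/499.
Require 0.15ⁿ ≤ 1/499 ÷ 1 = 1/499.
0.15³ = 0.003375 is still above 1/499 but 0.15⁴ = 81/160000 is at or below it, so n = 4.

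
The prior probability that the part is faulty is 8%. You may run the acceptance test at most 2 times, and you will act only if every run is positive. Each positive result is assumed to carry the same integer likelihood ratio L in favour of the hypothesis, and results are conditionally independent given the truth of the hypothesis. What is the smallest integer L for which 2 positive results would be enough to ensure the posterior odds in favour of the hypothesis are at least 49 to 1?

24

Prior odds = 0.08/0.92 = 2/23.
Target odds = 49.
Need L² ≥ 49 ÷ (2/23) = 563.5.
23² = 529 < 563.5 ≤ 576 = 24², so L = 24.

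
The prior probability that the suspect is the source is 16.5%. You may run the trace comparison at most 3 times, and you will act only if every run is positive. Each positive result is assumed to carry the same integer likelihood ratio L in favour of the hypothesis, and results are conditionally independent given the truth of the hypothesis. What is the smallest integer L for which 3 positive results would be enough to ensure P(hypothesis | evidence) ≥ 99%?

8

Prior odds = 0.165/0.835 = 33/167.
Target odds = 0.99/0.01 = 99.
Need L³ ≥ 99 ÷ (33/167) = 501.
7³ = 343 < 501 ≤ 512 = 8³, so L = 8.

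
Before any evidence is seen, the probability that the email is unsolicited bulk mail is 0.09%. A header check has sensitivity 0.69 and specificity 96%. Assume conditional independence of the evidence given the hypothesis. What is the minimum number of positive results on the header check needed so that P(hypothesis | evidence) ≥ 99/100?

5

Prior odds: 0.0009 ÷ 0.9991 = 9/9991.
False-positive rate = 1 − 0.96 = 0.04; likelihood ratio of a positive = 0.69/0.04 = 17.25.
Target odds: 0.99 ÷ 0.01 = 99.
Require 17.25ⁿ ≥ 99 ÷ (9/9991) = 109901.
17.25⁴ = 22667121/256 falls short of 109901 but 17.25⁵ ≈1.52737e+06 reaches it, so n = 5.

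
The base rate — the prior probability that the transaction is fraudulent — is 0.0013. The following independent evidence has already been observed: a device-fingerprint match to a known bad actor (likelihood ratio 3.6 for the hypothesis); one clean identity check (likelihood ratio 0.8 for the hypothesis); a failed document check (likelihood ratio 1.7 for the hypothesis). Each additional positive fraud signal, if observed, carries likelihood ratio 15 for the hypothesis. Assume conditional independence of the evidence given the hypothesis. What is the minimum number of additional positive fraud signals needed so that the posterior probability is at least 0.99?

4

Prior odds = 0.0013/0.9987 = 13/9987.
Combined Bayes factor of the evidence already in hand = 3.6 × 0.8 × 1.7 = 4.896.
Odds after that evidence = (13/9987) × 4.896 = 2652/416125.
Target odds = 0.99/0.01 = 99.
Need 15ⁿ ≥ 99 ÷ (2652/416125) = 13732125/884.
15³ = 3375 falls short of 13732125/884 but 15⁴ = 50625 reaches it, so n = 4.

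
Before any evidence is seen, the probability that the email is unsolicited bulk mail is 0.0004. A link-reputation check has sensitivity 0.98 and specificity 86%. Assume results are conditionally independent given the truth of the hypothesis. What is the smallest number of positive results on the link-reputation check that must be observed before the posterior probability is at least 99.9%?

Prior odds: 0.0004 ÷ 0.9996 = 1/2499.
False-positive rate = 1 − 0.86 = 0.14; likelihood ratio of a positive = 0.98/0.14 = 7.
Target posterior odds = 0.999/0.001 = 999.
Require 7ⁿ ≥ 999 ÷ (1/2499) = 2496501.
7⁷ = 823543 falls short of 2496501 but 7⁸ = 5764801 reaches it, so n = 8.

8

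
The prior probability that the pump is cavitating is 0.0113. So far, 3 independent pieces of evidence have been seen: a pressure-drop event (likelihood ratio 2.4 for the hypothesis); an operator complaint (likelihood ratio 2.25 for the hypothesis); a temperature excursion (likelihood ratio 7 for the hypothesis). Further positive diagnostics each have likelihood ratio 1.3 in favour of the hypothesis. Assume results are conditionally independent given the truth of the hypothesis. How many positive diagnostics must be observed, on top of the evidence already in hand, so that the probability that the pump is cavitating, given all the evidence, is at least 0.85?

Prior odds = 0.0113/0.9887 = 113/9887.
Combined Bayes factor of the evidence already in hand = 2.4 × 2.25 × 7 = 37.8.
Odds after that evidence = (113/9887) × 37.8 = 21357/49435.
Target odds = 0.85/0.15 = 17/3.
Need 1.3ⁿ ≥ 17/3 ÷ (21357/49435) = 840395/64071.
1.3⁹ ≈10.6045 falls short of 840395/64071 but 1.3¹⁰ ≈13.7858 reaches it, so n = 10.

10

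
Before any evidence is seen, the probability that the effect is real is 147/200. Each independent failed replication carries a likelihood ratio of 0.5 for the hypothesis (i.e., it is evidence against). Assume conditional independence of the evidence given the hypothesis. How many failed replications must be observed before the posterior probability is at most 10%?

5

Prior odds = 0.735/0.265 = 147/53.
Likelihood ratio per failed replication = 0.5.
Target odds: 0.1 ÷ 0.9 = 1/9.
Need (147/53) × 0.5ⁿ ≤ 1/9, i.e. 0.5ⁿ ≤ 53/1323.
0.5⁴ = 0.0625 is still above 53/1323 but 0.5⁵ = 0.03125 is at or below it, so n = 5.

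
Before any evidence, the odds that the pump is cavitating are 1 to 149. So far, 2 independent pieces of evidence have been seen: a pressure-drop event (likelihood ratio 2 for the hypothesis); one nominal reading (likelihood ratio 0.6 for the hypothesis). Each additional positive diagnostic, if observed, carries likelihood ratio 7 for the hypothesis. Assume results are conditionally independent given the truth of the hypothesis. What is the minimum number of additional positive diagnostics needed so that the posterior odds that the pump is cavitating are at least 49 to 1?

5

Prior odds = 1/149.
Combined Bayes factor of the evidence already in hand = 2 × 0.6 = 1.2.
Odds after that evidence = (1/149) × 1.2 = 6/745.
Target odds = 49.
Need 7ⁿ ≥ 49 ÷ (6/745) = 36505/6.
7⁴ = 2401 falls short of 36505/6 but 7⁵ = 16807 reaches it, so n = 5.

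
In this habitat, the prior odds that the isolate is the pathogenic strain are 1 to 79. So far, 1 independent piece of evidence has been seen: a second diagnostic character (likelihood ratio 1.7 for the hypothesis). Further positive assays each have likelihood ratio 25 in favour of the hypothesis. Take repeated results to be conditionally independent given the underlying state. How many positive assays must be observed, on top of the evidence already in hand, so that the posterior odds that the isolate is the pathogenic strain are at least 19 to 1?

3

Prior odds = 1/79.
Bayes factor of the evidence already in hand = 1.7.
Odds after that evidence = (1/79) × 1.7 = 17/790.
Target odds = 19.
Need 25ⁿ ≥ 19 ÷ (17/790) = 15010/17.
25² = 625 falls short of 15010/17 but 25³ = 15625 reaches it, so n = 3.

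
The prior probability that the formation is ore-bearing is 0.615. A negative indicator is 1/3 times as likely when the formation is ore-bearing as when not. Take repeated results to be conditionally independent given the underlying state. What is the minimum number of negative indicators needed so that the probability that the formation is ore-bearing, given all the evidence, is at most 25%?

2

Prior odds: 0.615 ÷ 0.385 = 123/77.
Likelihood ratio per negative indicator = 1/3.
Target posterior odds = 0.25/0.75 = 1/3.
Require (1/3)ⁿ ≤ 1/3 ÷ (123/77) = 77/369.
(1/3)¹ = 1/3 is still above 77/369 but (1/3)² = 1/9 is at or below it, so n = 2.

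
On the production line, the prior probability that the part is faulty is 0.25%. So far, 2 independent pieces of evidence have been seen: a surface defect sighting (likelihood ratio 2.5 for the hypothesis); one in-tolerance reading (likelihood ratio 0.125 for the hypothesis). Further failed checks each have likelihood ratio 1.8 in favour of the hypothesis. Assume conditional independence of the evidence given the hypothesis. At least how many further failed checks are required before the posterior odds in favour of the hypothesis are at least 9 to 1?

Prior odds = 0.0025/0.9975 = 1/399.
Combined Bayes factor of the evidence already in hand = 2.5 × 0.125 = 0.3125.
Odds after that evidence = (1/399) × 0.3125 = 5/6384.
Target odds = 9.
Need 1.8ⁿ ≥ 9 ÷ (5/6384) = 11491.2.
1.8¹⁵ ≈6746.64 falls short of 11491.2 but 1.8¹⁶ ≈12144 reaches it, so n = 16.

16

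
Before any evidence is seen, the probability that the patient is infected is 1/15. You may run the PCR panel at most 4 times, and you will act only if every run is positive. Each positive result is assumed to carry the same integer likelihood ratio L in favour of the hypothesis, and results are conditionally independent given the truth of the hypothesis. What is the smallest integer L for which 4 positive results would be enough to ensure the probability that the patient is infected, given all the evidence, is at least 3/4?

Prior odds = (1/15)/(14/15) = 1/14.
Target odds = 0.75/0.25 = 3.
Need L⁴ ≥ 3 ÷ (1/14) = 42.
2⁴ = 16 < 42 ≤ 81 = 3⁴, so L = 3.

3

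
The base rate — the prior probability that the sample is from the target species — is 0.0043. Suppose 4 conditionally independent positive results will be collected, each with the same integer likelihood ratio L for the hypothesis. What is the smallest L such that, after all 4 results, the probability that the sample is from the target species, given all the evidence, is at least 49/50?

Prior odds = 0.0043/0.9957 = 43/9957.
Target odds = 0.98/0.02 = 49.
Need L⁴ ≥ 49 ÷ (43/9957) = 487893/43.
10⁴ = 10000 < 487893/43 ≤ 14641 = 11⁴, so L = 11.

11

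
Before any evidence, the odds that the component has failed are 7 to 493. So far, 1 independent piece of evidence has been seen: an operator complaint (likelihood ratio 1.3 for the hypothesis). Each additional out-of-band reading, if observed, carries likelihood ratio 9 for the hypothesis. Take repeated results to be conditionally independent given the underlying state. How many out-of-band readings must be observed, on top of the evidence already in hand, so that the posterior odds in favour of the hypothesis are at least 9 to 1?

3

Prior odds = 7/493.
Bayes factor of the evidence already in hand = 1.3.
Odds after that evidence = (7/493) × 1.3 = 91/4930.
Target odds = 9.
Need 9ⁿ ≥ 9 ÷ (91/4930) = 44370/91.
9² = 81 falls short of 44370/91 but 9³ = 729 reaches it, so n = 3.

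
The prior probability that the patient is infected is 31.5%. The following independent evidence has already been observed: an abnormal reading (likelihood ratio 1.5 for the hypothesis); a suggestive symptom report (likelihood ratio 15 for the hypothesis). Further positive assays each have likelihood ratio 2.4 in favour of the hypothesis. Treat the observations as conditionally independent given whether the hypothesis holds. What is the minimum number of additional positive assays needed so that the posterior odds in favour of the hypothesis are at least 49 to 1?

Prior odds = 0.315/0.685 = 63/137.
Combined Bayes factor of the evidence already in hand = 1.5 × 15 = 22.5.
Odds after that evidence = (63/137) × 22.5 = 2835/274.
Target odds = 49.
Need 2.4ⁿ ≥ 49 ÷ (2835/274) = 1918/405.
2.4¹ = 2.4 falls short of 1918/405 but 2.4² = 5.76 reaches it, so n = 2.

2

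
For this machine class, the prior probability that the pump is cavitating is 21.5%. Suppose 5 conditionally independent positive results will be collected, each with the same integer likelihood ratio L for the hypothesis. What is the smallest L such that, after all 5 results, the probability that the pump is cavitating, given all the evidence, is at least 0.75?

Prior odds = 0.215/0.785 = 43/157.
Target odds = 0.75/0.25 = 3.
Need L⁵ ≥ 3 ÷ (43/157) = 471/43.
1⁵ = 1 < 471/43 ≤ 32 = 2⁵, so L = 2.

2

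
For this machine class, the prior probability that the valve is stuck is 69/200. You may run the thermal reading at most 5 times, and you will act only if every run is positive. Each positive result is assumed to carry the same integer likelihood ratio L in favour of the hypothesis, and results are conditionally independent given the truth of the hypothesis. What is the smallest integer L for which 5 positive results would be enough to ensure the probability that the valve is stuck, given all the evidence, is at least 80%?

2

Prior odds = 0.345/0.655 = 69/131.
Target odds = 0.8/0.2 = 4.
Need L⁵ ≥ 4 ÷ (69/131) = 524/69.
1⁵ = 1 < 524/69 ≤ 32 = 2⁵, so L = 2.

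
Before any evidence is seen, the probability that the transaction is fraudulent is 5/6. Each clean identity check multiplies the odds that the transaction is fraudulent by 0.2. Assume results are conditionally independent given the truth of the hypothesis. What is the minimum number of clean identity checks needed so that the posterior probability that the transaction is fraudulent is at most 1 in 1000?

Prior odds = (5/6)/(1/6) = 5.
Likelihood ratio per clean identity check = 0.2.
Target odds: 0.001 ÷ 0.999 = 1/999.
Need 5 × 0.2ⁿ ≤ 1/999, i.e. 0.2ⁿ ≤ 1/4995.
0.2⁵ = 0.00032 is still above 1/4995 but 0.2⁶ = 1/15625 is at or below it, so n = 6.

6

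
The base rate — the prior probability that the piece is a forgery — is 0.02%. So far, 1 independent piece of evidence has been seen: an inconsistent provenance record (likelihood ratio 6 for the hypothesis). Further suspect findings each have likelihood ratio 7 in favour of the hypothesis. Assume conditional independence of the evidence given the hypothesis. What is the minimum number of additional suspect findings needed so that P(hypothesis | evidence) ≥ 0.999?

8

Prior odds = 0.0002/0.9998 = 1/4999.
Bayes factor of the evidence already in hand = 6.
Odds after that evidence = (1/4999) × 6 = 6/4999.
Target odds = 0.999/0.001 = 999.
Need 7ⁿ ≥ 999 ÷ (6/4999) = 832333.5.
7⁷ = 823543 falls short of 832333.5 but 7⁸ = 5764801 reaches it, so n = 8.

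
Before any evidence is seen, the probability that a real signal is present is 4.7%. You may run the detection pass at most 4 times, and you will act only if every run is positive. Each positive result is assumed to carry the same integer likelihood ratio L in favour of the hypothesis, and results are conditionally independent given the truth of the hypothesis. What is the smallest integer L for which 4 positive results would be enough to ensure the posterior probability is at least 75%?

3

Prior odds = 0.047/0.953 = 47/953.
Target odds = 0.75/0.25 = 3.
Need L⁴ ≥ 3 ÷ (47/953) = 2859/47.
2⁴ = 16 < 2859/47 ≤ 81 = 3⁴, so L = 3.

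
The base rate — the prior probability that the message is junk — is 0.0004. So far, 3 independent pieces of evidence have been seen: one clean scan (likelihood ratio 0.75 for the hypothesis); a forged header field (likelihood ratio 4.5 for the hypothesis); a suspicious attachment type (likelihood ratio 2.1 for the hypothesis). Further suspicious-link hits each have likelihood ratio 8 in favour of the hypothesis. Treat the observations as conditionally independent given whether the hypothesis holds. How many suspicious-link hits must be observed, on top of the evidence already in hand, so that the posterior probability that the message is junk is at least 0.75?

4

Prior odds = 0.0004/0.9996 = 1/2499.
Combined Bayes factor of the evidence already in hand = 0.75 × 4.5 × 2.1 = 7.0875.
Odds after that evidence = (1/2499) × 7.0875 = 27/9520.
Target odds = 0.75/0.25 = 3.
Need 8ⁿ ≥ 3 ÷ (27/9520) = 9520/9.
8³ = 512 falls short of 9520/9 but 8⁴ = 4096 reaches it, so n = 4.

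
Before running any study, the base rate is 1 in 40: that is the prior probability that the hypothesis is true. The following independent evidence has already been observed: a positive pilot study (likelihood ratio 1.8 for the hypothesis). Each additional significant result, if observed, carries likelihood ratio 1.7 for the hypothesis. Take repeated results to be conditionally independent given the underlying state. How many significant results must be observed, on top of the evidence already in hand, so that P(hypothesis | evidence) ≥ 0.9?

Prior odds = 0.025/0.975 = 1/39.
Bayes factor of the evidence already in hand = 1.8.
Odds after that evidence = (1/39) × 1.8 = 3/65.
Target odds = 0.9/0.1 = 9.
Need 1.7ⁿ ≥ 9 ÷ (3/65) = 195.
1.7⁹ ≈118.588 falls short of 195 but 1.7¹⁰ ≈201.599 reaches it, so n = 10.

10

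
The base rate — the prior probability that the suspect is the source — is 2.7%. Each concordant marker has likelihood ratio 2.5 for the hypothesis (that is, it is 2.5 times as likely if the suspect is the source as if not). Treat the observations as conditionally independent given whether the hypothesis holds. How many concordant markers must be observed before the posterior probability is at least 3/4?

6

Prior odds = 0.027/0.973 = 27/973.
Likelihood ratio per concordant marker = 2.5.
Target odds: 0.75 ÷ 0.25 = 3.
Require 2.5ⁿ ≥ 3 ÷ (27/973) = 973/9.
2.5⁵ = 97.65625 falls short of 973/9 but 2.5⁶ = 244.140625 reaches it, so n = 6.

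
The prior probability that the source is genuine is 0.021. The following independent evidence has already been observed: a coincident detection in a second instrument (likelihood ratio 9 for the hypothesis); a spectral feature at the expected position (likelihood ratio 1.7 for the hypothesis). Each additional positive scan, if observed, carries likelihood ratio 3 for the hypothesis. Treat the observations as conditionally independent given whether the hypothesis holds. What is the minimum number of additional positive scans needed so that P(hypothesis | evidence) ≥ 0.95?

Prior odds = 0.021/0.979 = 21/979.
Combined Bayes factor of the evidence already in hand = 9 × 1.7 = 15.3.
Odds after that evidence = (21/979) × 15.3 = 3213/9790.
Target odds = 0.95/0.05 = 19.
Need 3ⁿ ≥ 19 ÷ (3213/9790) = 186010/3213.
3³ = 27 falls short of 186010/3213 but 3⁴ = 81 reaches it, so n = 4.

4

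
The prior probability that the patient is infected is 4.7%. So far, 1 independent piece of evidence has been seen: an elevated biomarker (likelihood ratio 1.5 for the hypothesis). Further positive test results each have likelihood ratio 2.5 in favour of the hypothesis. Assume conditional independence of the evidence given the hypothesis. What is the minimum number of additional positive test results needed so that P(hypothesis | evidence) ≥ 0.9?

Prior odds = 0.047/0.953 = 47/953.
Bayes factor of the evidence already in hand = 1.5.
Odds after that evidence = (47/953) × 1.5 = 141/1906.
Target odds = 0.9/0.1 = 9.
Need 2.5ⁿ ≥ 9 ÷ (141/1906) = 5718/47.
2.5⁵ = 97.65625 falls short of 5718/47 but 2.5⁶ = 244.140625 reaches it, so n = 6.

6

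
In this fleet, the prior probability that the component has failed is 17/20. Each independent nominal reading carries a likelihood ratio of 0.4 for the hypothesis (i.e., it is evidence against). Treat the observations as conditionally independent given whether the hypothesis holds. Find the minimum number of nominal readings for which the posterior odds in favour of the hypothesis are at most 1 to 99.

Prior odds: 0.85 ÷ 0.15 = 17/3.
Likelihood ratio per nominal reading = 0.4.
Target odds = 1/99.
Need (17/3) × 0.4ⁿ ≤ 1/99, i.e. 0.4ⁿ ≤ 1/561.
0.4⁶ = 64/15625 is still above 1/561 but 0.4⁷ = 128/78125 is at or below it, so n = 7.

7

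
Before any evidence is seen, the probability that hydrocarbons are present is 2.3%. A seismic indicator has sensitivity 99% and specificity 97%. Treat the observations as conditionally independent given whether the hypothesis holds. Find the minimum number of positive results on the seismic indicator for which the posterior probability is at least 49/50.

Prior odds: 0.023 ÷ 0.977 = 23/977.
False-positive rate = 1 − 0.97 = 0.03; likelihood ratio of a positive = 0.99/0.03 = 33.
Target posterior odds = 0.98/0.02 = 49.
Need (23/977) × 33ⁿ ≥ 49, i.e. 33ⁿ ≥ 47873/23.
33² = 1089 falls short of 47873/23 but 33³ = 35937 reaches it, so n = 3.

3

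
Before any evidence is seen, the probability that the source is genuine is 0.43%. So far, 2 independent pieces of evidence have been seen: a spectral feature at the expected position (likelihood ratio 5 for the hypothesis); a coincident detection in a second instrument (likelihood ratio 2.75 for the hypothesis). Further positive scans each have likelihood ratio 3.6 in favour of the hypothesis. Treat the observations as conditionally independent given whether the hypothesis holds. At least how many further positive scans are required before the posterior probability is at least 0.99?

6

Prior odds = 0.0043/0.9957 = 43/9957.
Combined Bayes factor of the evidence already in hand = 5 × 2.75 = 13.75.
Odds after that evidence = (43/9957) × 13.75 = 2365/39828.
Target odds = 0.99/0.01 = 99.
Need 3.6ⁿ ≥ 99 ÷ (2365/39828) = 358452/215.
3.6⁵ = 604.66176 falls short of 358452/215 but 3.6⁶ = 34012224/15625 reaches it, so n = 6.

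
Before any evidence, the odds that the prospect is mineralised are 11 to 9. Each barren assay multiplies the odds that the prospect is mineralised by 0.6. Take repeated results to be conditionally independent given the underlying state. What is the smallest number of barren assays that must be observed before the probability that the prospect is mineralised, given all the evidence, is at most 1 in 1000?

14

Prior odds = 11/9.
Likelihood ratio per barren assay = 0.6.
Target posterior odds = 0.001/0.999 = 1/999.
Require 0.6ⁿ ≤ 1/999 ÷ (11/9) = 1/1221.
0.6¹³ ≈0.00130607 is still above 1/1221 but 0.6¹⁴ ≈0.000783642 is at or below it, so n = 14.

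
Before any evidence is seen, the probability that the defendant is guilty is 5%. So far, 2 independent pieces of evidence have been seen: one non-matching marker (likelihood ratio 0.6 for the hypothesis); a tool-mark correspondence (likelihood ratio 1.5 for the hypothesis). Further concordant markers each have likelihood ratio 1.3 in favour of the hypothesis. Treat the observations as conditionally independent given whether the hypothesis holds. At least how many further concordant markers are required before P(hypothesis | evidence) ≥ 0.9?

20

Prior odds = 0.05/0.95 = 1/19.
Combined Bayes factor of the evidence already in hand = 0.6 × 1.5 = 0.9.
Odds after that evidence = (1/19) × 0.9 = 9/190.
Target odds = 0.9/0.1 = 9.
Need 1.3ⁿ ≥ 9 ÷ (9/190) = 190.
1.3¹⁹ ≈146.192 falls short of 190 but 1.3²⁰ ≈190.05 reaches it, so n = 20.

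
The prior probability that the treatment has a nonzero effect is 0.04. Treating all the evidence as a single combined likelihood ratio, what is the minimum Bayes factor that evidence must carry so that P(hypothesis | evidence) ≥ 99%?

2376

Prior odds = 0.04/0.96 = 1/24.
Target odds = 0.99/0.01 = 99.
Required Bayes factor = 99 ÷ (1/24) = 2376.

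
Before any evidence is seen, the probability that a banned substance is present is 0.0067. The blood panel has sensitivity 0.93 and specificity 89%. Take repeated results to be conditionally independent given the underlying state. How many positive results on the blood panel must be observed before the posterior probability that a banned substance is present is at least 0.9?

4

Prior odds = 0.0067/0.9933 = 67/9933.
False-positive rate = 1 − 0.89 = 0.11; likelihood ratio of a positive = 0.93/0.11 = 93/11.
Target odds: 0.9 ÷ 0.1 = 9.
Require (93/11)ⁿ ≥ 9 ÷ (67/9933) = 89397/67.
(93/11)³ = 804357/1331 falls short of 89397/67 but (93/11)⁴ = 74805201/14641 reaches it, so n = 4.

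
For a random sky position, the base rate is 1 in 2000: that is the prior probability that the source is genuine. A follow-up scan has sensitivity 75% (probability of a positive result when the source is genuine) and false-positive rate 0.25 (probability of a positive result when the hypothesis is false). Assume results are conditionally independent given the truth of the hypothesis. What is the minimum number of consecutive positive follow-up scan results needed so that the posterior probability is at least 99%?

12

Prior odds = 0.0005/0.9995 = 1/1999.
Likelihood ratio of a positive result = 0.75/0.25 = 3.
Target posterior odds = 0.99/0.01 = 99.
Need (1/1999) × 3ⁿ ≥ 99, i.e. 3ⁿ ≥ 197901.
3¹¹ = 177147 falls short of 197901 but 3¹² = 531441 reaches it, so n = 12.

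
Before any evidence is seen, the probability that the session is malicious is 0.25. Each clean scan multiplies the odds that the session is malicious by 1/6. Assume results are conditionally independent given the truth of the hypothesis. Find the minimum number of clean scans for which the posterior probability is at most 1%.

2

Prior odds = 0.25/0.75 = 1/3.
Likelihood ratio per clean scan = 1/6.
Target posterior odds = 0.01/0.99 = 1/99.
Need (1/3) × (1/6)ⁿ ≤ 1/99, i.e. (1/6)ⁿ ≤ 1/33.
(1/6)¹ = 1/6 is still above 1/33 but (1/6)² = 1/36 is at or below it, so n = 2.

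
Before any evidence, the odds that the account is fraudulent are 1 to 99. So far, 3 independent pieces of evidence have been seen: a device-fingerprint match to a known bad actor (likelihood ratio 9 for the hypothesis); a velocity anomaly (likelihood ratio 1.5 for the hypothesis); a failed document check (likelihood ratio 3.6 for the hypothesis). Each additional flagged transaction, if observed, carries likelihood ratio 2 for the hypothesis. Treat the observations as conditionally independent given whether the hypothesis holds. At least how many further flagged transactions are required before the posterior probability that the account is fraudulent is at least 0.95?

6

Prior odds = 1/99.
Combined Bayes factor of the evidence already in hand = 9 × 1.5 × 3.6 = 48.6.
Odds after that evidence = (1/99) × 48.6 = 27/55.
Target odds = 0.95/0.05 = 19.
Need 2ⁿ ≥ 19 ÷ (27/55) = 1045/27.
2⁵ = 32 falls short of 1045/27 but 2⁶ = 64 reaches it, so n = 6.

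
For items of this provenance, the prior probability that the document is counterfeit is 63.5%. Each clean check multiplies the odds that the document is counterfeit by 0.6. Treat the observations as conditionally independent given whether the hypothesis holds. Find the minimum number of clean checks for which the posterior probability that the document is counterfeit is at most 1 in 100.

11

Prior odds = 0.635/0.365 = 127/73.
Likelihood ratio per clean check = 0.6.
Target odds: 0.01 ÷ 0.99 = 1/99.
Require 0.6ⁿ ≤ 1/99 ÷ (127/73) = 73/12573.
0.6¹⁰ = 59049/9765625 is still above 73/12573 but 0.6¹¹ = 177147/48828125 is at or below it, so n = 11.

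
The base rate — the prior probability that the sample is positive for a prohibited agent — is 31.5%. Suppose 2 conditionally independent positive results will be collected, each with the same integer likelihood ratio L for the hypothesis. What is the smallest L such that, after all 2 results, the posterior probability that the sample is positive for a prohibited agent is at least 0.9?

Prior odds = 0.315/0.685 = 63/137.
Target odds = 0.9/0.1 = 9.
Need L² ≥ 9 ÷ (63/137) = 137/7.
4² = 16 < 137/7 ≤ 25 = 5², so L = 5.

5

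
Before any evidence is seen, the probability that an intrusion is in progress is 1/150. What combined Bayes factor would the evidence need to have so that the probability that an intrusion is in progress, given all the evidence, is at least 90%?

Prior odds = (1/150)/(149/150) = 1/149.
Target odds = 0.9/0.1 = 9.
Required Bayes factor = 9 ÷ (1/149) = 1341.

1341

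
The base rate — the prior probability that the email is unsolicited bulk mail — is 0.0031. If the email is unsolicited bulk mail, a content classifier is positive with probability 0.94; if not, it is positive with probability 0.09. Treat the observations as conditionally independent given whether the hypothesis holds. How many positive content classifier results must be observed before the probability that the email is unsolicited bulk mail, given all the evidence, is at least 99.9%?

Prior odds: 0.0031 ÷ 0.9969 = 31/9969.
Likelihood ratio of a positive = 0.94/0.09 = 94/9.
Target posterior odds = 0.999/0.001 = 999.
Need (31/9969) × (94/9)ⁿ ≥ 999, i.e. (94/9)ⁿ ≥ 9959031/31.
(94/9)⁵ ≈124287 falls short of 9959031/31 but (94/9)⁶ ≈1.29811e+06 reaches it, so n = 6.

6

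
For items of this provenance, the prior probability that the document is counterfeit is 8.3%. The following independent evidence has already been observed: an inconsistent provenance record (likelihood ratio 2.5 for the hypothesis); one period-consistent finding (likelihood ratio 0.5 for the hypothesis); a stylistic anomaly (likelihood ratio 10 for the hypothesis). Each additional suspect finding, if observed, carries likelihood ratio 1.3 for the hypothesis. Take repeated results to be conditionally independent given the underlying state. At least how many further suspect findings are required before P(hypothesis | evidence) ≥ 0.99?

18

Prior odds = 0.083/0.917 = 83/917.
Combined Bayes factor of the evidence already in hand = 2.5 × 0.5 × 10 = 12.5.
Odds after that evidence = (83/917) × 12.5 = 2075/1834.
Target odds = 0.99/0.01 = 99.
Need 1.3ⁿ ≥ 99 ÷ (2075/1834) = 181566/2075.
1.3¹⁷ ≈86.5042 falls short of 181566/2075 but 1.3¹⁸ ≈112.455 reaches it, so n = 18.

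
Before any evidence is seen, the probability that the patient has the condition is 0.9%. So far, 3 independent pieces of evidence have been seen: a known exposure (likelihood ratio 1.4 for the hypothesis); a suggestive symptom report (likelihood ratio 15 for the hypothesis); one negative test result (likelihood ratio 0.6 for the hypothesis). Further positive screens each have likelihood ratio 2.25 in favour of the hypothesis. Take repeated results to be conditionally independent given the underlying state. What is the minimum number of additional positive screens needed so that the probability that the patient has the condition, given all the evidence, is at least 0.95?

Prior odds = 0.009/0.991 = 9/991.
Combined Bayes factor of the evidence already in hand = 1.4 × 15 × 0.6 = 12.6.
Odds after that evidence = (9/991) × 12.6 = 567/4955.
Target odds = 0.95/0.05 = 19.
Need 2.25ⁿ ≥ 19 ÷ (567/4955) = 94145/567.
2.25⁶ = 531441/4096 falls short of 94145/567 but 2.25⁷ = 4782969/16384 reaches it, so n = 7.

7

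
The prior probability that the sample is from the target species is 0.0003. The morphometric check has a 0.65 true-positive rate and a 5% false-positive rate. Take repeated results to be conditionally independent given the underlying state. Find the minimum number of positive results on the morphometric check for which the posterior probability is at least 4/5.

4

Prior odds: 0.0003 ÷ 0.9997 = 3/9997.
Likelihood ratio of a positive result = 0.65/0.05 = 13.
Target posterior odds = 0.8/0.2 = 4.
Require 13ⁿ ≥ 4 ÷ (3/9997) = 39988/3.
13³ = 2197 falls short of 39988/3 but 13⁴ = 28561 reaches it, so n = 4.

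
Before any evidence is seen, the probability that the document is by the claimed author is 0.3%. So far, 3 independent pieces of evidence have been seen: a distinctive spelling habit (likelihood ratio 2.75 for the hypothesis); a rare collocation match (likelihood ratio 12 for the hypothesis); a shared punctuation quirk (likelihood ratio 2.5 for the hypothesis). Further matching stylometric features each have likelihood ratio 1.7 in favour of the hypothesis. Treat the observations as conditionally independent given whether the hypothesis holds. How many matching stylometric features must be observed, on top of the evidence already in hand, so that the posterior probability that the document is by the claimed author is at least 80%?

6

Prior odds = 0.003/0.997 = 3/997.
Combined Bayes factor of the evidence already in hand = 2.75 × 12 × 2.5 = 82.5.
Odds after that evidence = (3/997) × 82.5 = 495/1994.
Target odds = 0.8/0.2 = 4.
Need 1.7ⁿ ≥ 4 ÷ (495/1994) = 7976/495.
1.7⁵ = 1419857/100000 falls short of 7976/495 but 1.7⁶ = 24137569/1000000 reaches it, so n = 6.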